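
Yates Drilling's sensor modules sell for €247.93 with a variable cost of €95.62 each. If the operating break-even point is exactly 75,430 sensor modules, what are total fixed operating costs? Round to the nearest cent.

Unit CM = price − variable cost = €247.93 − €95.62 = €152.31.
Since BE = FC / CM, FC = 75,430 × €152.31 = €11,488,743.30.

€11,488,743.30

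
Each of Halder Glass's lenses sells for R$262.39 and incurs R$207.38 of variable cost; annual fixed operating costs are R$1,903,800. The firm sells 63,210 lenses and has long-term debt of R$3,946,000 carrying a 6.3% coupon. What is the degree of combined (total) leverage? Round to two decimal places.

2.62

At 63,210 units, contribution = 63,210 × R$55.01 = R$3,477,182.10.
EBIT = R$3,477,182.10 − R$1,903,800 = R$1,573,382.10. Interest = R$248,598.00.
DOL = R$3,477,182.10 ÷ R$1,573,382.10 = 2.2100; DFL = R$1,573,382.10 ÷ R$1,324,784.10 = 1.1877.
DCL = DOL × DFL = 2.2100 × 1.1877 = 2.6248.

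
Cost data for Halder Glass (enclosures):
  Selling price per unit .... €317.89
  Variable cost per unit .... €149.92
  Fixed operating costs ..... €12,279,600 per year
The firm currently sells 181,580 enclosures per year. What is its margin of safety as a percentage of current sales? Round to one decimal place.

Contribution margin per unit = €317.89 − €149.92 = €167.97. Break-even units = €12,279,600 ÷ €167.97 = 73,105.91; break-even revenue = 73,105.91 × €317.89 = €23,239,638.29.
Actual sales revenue = 181,580 × €317.89 = €57,722,466.20.
Margin of safety = (€57,722,466.20 − €23,239,638.29) ÷ €57,722,466.20 = 59.7%.

59.7%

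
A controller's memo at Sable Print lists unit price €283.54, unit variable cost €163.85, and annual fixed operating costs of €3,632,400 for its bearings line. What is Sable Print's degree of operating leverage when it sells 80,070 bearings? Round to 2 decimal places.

1.61

Contribution at this volume is 80,070 × €119.69 = €9,583,578.30.
Subtracting fixed costs: EBIT = €9,583,578.30 − €3,632,400 = €5,951,178.30.
Degree of operating leverage = €9,583,578.30 / €5,951,178.30 = 1.6104.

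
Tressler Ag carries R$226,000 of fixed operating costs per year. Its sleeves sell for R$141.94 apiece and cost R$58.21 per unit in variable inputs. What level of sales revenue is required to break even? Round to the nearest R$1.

CM per unit = R$141.94 − R$58.21 = R$83.73; CM ratio = R$83.73 / R$141.94 = 0.5899.
Break-even sales = FC ÷ CM ratio = R$226,000 × R$141.94 / R$83.73 = R$383,118.

R$383,118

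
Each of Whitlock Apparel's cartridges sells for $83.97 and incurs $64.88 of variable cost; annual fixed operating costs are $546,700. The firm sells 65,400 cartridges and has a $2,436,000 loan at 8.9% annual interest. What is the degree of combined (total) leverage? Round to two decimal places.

Total contribution margin = 65,400 × $19.09 = $1,248,486.00.
Operating income = contribution − fixed costs = $1,248,486.00 − $546,700 = $701,786.00. Interest = $216,804.00.
DOL = $1,248,486.00 ÷ $701,786.00 = 1.7790; DFL = $701,786.00 ÷ $484,982.00 = 1.4470.
DCL = DOL × DFL = 1.7790 × 1.4470 = 2.5742.

2.57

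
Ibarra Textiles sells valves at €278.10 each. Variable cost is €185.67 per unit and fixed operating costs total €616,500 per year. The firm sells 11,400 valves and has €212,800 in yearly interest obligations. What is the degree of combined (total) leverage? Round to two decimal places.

4.70

Contribution at this volume is 11,400 × €92.43 = €1,053,702.00.
EBIT = €1,053,702.00 − €616,500 = €437,202.00. Interest = €212,800.00, so EBIT − I = €224,402.00.
Degree of total leverage = total CM / (EBIT − interest) = €1,053,702.00 / €224,402.00 = 4.6956.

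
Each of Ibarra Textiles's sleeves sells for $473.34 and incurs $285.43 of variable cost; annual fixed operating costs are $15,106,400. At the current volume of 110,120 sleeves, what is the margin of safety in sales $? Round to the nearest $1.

$14,071,604

Unit CM = price − variable cost = $473.34 − $285.43 = $187.91. Break-even units = $15,106,400 ÷ $187.91 = 80,391.68; break-even revenue = 80,391.68 × $473.34 = $38,052,596.33.
Actual sales revenue = 110,120 × $473.34 = $52,124,200.80.
Margin of safety = $52,124,200.80 − $38,052,596.33 = $14,071,604.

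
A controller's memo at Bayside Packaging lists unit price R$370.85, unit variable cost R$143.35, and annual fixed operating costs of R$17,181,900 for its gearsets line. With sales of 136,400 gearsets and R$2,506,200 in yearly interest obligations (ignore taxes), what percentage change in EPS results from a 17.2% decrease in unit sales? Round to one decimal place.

Contribution at this volume is 136,400 × R$227.50 = R$31,031,000.00.
Subtracting fixed costs: EBIT = R$31,031,000.00 − R$17,181,900 = R$13,849,100.00.
After interest of R$2,506,200.00, pre-tax earnings = R$11,342,900.00.
Degree of combined leverage = contribution ÷ (EBIT − I) = R$31,031,000.00 ÷ R$11,342,900.00 = 2.7357.
EPS therefore changes by 2.7357 × (-17.2%) = -47.1%.

-47.1%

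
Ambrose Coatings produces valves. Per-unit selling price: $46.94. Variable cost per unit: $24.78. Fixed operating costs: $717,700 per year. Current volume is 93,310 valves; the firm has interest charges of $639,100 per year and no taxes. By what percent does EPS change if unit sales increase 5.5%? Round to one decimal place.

At 93,310 units, contribution = 93,310 × $22.16 = $2,067,749.60.
EBIT = $2,067,749.60 − $717,700 = $1,350,049.60.
After interest of $639,100.00, pre-tax earnings = $710,949.60.
Degree of combined leverage = contribution ÷ (EBIT − I) = $2,067,749.60 ÷ $710,949.60 = 2.9084.
%ΔEPS = DCL × %ΔSales = 2.9084 × +5.5% = +16.0%.

+16.0%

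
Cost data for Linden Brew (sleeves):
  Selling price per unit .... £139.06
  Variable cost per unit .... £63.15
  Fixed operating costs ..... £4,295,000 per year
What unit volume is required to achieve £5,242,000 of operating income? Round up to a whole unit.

125,636 sleeves

Unit CM = price − variable cost = £139.06 − £63.15 = £75.91.
Units = (FC + target) / CM = (£4,295,000 + £5,242,000) / £75.91 = 125,635.62, so 125,636 sleeves.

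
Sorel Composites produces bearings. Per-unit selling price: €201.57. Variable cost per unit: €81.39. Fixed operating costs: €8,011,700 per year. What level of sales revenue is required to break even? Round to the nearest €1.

Contribution margin per unit = €201.57 − €81.39 = €120.18, a CM ratio of €120.18 ÷ €201.57 = 0.5962.
Break-even revenue = fixed costs × price ÷ CM = €8,011,700 × €201.57 ÷ €120.18 = €13,437,497.

€13,437,497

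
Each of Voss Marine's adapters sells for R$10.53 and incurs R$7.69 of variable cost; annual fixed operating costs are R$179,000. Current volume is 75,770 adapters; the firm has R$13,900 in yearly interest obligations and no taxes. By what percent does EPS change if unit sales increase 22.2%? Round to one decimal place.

At 75,770 units, contribution = 75,770 × R$2.84 = R$215,186.80.
Subtracting fixed costs: EBIT = R$215,186.80 − R$179,000 = R$36,186.80.
After interest of R$13,900.00, pre-tax earnings = R$22,286.80.
Degree of combined leverage = contribution ÷ (EBIT − I) = R$215,186.80 ÷ R$22,286.80 = 9.6553.
EPS therefore changes by 9.6553 × (+22.2%) = +214.3%.

+214.3%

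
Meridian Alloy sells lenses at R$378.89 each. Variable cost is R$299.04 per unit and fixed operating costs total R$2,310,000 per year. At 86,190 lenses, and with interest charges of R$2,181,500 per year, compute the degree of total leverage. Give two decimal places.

Contribution at this volume is 86,190 × R$79.85 = R$6,882,271.50.
EBIT = R$6,882,271.50 − R$2,310,000 = R$4,572,271.50. Interest = R$2,181,500.00, so EBIT − I = R$2,390,771.50.
Degree of total leverage = total CM / (EBIT − interest) = R$6,882,271.50 / R$2,390,771.50 = 2.8787.

2.88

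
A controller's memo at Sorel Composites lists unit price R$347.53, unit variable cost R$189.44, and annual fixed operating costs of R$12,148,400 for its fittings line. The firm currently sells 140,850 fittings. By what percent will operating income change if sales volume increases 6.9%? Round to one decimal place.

At 140,850 units, contribution = 140,850 × R$158.09 = R$22,266,976.50.
Subtracting fixed costs: EBIT = R$22,266,976.50 − R$12,148,400 = R$10,118,576.50.
So DOL = total CM / EBIT = R$22,266,976.50 / R$10,118,576.50 = 2.2006.
%ΔEBIT = DOL × %ΔSales = 2.2006 × +6.9% = +15.2%.

+15.2%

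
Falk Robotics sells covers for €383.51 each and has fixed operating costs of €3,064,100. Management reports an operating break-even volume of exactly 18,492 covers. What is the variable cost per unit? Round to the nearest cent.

€217.81

Contribution per unit must be FC / Q = €3,064,100 / 18,492 = €165.6987.
Variable cost per unit = €383.51 − €165.6987 = €217.81.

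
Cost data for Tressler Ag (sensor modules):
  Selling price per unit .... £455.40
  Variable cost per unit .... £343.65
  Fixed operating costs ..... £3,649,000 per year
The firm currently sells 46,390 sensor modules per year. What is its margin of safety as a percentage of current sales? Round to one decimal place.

29.6%

Unit CM = price − variable cost = £455.40 − £343.65 = £111.75. Break-even units = £3,649,000 ÷ £111.75 = 32,653.24; break-even revenue = 32,653.24 × £455.40 = £14,870,287.25.
Current sales = 46,390 × £455.40 = £21,126,006.00.
Margin of safety = (£21,126,006.00 − £14,870,287.25) ÷ £21,126,006.00 = 29.6%.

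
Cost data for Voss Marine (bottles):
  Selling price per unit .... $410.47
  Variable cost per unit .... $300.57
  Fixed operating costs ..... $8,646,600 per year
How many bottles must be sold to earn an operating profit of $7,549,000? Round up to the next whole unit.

Contribution margin per unit = $410.47 − $300.57 = $109.90.
Required volume = (fixed costs + target profit) ÷ CM = ($8,646,600 + $7,549,000) ÷ $109.90 = 147,366.70, so 147,367 bottles.

147,367 bottles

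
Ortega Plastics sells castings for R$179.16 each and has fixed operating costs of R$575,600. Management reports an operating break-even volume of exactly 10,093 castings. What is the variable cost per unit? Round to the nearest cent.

R$122.13

At break-even, FC = Q × (P − VC), so P − VC = R$575,600 ÷ 10,093 = R$57.0296.
Hence VC = price − CM = R$179.16 − R$57.0296 = R$122.13.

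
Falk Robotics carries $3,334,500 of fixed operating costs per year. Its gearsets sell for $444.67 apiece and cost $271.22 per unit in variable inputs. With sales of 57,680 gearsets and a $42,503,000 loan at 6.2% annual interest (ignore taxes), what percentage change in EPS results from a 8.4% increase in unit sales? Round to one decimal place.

Total contribution margin = 57,680 × $173.45 = $10,004,596.00.
Operating income = contribution − fixed costs = $10,004,596.00 − $3,334,500 = $6,670,096.00.
After interest of $2,635,186.00, pre-tax earnings = $4,034,910.00.
DCL = total CM / (EBIT − I) = $10,004,596.00 / $4,034,910.00 = 2.4795.
%ΔEPS = DCL × %ΔSales = 2.4795 × +8.4% = +20.8%.

+20.8%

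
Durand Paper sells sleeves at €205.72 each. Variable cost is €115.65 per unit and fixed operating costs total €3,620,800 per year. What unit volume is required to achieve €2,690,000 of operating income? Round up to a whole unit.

70,066 sleeves

Contribution margin per unit = €205.72 − €115.65 = €90.07.
Need Q such that Q × €90.07 − €3,620,800 = €2,690,000, i.e. Q = €6,310,800 / €90.07 = 70,065.50 → 70,066.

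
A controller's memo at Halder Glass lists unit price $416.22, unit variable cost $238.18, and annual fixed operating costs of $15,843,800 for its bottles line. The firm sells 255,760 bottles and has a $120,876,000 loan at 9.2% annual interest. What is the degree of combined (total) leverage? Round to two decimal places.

2.45

Total contribution margin = 255,760 × $178.04 = $45,535,510.40.
Operating income = contribution − fixed costs = $45,535,510.40 − $15,843,800 = $29,691,710.40. Interest = $11,120,592.00, so EBIT − I = $18,571,118.40.
Degree of total leverage = total CM / (EBIT − interest) = $45,535,510.40 / $18,571,118.40 = 2.4520.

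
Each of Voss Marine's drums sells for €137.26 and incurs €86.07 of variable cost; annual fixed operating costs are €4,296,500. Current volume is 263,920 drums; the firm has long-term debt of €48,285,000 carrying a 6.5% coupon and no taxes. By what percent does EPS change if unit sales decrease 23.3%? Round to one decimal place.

Total contribution margin = 263,920 × €51.19 = €13,510,064.80.
EBIT = €13,510,064.80 − €4,296,500 = €9,213,564.80.
After interest of €3,138,525.00, pre-tax earnings = €6,075,039.80.
DCL = total CM / (EBIT − I) = €13,510,064.80 / €6,075,039.80 = 2.2239.
%ΔEPS = DCL × %ΔSales = 2.2239 × -23.3% = -51.8%.

-51.8%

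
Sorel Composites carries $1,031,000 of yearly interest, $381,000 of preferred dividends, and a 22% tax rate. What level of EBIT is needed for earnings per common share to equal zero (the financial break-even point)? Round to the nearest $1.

Grossing the preferred dividend up to pre-tax terms: $381,000 / (1 − 0.22) = $488,461.54.
EPS = 0 when EBIT covers interest plus the pre-tax preferred burden: $1,031,000 + $488,461.54 = $1,519,461.54.

$1,519,462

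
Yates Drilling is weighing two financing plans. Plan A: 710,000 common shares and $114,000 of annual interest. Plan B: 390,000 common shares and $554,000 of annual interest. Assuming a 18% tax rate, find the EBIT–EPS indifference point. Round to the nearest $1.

At indifference, (EBIT − 114,000)(1 − t)/710,000 = (EBIT − 554,000)(1 − t)/390,000.
The (1 − t) factor cancels: (EBIT − 114,000) × 390,000 = (EBIT − 554,000) × 710,000.
Solving, EBIT = (554,000·710,000 − 114,000·390,000) / (710,000 − 390,000) = 348,880,000,000 / 320,000 = 1,090,250.00.

$1,090,250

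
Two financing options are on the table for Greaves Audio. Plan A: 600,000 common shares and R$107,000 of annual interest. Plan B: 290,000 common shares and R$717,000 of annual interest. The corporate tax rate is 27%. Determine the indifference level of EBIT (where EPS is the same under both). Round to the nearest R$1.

Set EPS_A = EPS_B: (EBIT − R$107,000)(1 − 0.27) ÷ 600,000 = (EBIT − R$717,000)(1 − 0.27) ÷ 290,000.
Cancelling (1 − t) and cross-multiplying: 290,000·(EBIT − 107,000) = 600,000·(EBIT − 717,000).
EBIT × (600,000 − 290,000) = 717,000 × 600,000 − 107,000 × 290,000 = 399,170,000,000, so EBIT = 399,170,000,000 ÷ 310,000 = 1,287,645.16.

R$1,287,645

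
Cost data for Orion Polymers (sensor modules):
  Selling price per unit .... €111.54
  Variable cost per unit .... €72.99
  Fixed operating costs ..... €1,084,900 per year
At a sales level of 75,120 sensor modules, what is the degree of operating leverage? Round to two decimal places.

At 75,120 units, contribution = 75,120 × €38.55 = €2,895,876.00.
Subtracting fixed costs: EBIT = €2,895,876.00 − €1,084,900 = €1,810,976.00.
Degree of operating leverage = €2,895,876.00 / €1,810,976.00 = 1.5991.

1.60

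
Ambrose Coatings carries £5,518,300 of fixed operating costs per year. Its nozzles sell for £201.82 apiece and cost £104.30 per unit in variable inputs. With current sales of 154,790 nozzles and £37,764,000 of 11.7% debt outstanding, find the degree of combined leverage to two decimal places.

2.93

Total contribution margin = 154,790 × £97.52 = £15,095,120.80.
EBIT = £15,095,120.80 − £5,518,300 = £9,576,820.80. Interest = £4,418,388.00, so EBIT − I = £5,158,432.80.
DCL = contribution ÷ (EBIT − I) = £15,095,120.80 ÷ £5,158,432.80 = 2.9263.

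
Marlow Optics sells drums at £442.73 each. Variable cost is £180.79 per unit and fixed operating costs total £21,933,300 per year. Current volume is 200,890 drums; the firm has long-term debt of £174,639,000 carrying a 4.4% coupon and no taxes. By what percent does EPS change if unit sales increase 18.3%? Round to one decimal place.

+41.9%

Contribution at this volume is 200,890 × £261.94 = £52,621,126.60.
EBIT = £52,621,126.60 − £21,933,300 = £30,687,826.60.
Interest = £7,684,116.00, so EBIT − I = £23,003,710.60.
Degree of combined leverage = contribution ÷ (EBIT − I) = £52,621,126.60 ÷ £23,003,710.60 = 2.2875.
%ΔEPS = DCL × %ΔSales = 2.2875 × +18.3% = +41.9%.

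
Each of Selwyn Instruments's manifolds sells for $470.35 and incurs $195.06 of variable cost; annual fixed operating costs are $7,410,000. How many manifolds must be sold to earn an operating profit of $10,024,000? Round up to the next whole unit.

63,330 manifolds

Unit CM = price − variable cost = $470.35 − $195.06 = $275.29.
Required volume = (fixed costs + target profit) ÷ CM = ($7,410,000 + $10,024,000) ÷ $275.29 = 63,329.58, so 63,330 manifolds.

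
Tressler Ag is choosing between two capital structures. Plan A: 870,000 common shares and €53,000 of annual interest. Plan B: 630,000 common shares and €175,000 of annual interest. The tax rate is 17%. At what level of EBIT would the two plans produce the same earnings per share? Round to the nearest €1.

Set EPS_A = EPS_B: (EBIT − €53,000)(1 − 0.17) ÷ 870,000 = (EBIT − €175,000)(1 − 0.17) ÷ 630,000.
The (1 − t) factor cancels: (EBIT − 53,000) × 630,000 = (EBIT − 175,000) × 870,000.
Solving, EBIT = (175,000·870,000 − 53,000·630,000) / (870,000 − 630,000) = 118,860,000,000 / 240,000 = 495,250.00.

€495,250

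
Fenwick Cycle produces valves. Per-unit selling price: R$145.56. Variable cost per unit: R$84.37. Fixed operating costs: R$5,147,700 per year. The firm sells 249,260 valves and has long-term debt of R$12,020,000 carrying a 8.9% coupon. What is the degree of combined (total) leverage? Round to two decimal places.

Contribution at this volume is 249,260 × R$61.19 = R$15,252,219.40.
EBIT = R$15,252,219.40 − R$5,147,700 = R$10,104,519.40. Interest = R$1,069,780.00.
DOL = R$15,252,219.40 ÷ R$10,104,519.40 = 1.5094; DFL = R$10,104,519.40 ÷ R$9,034,739.40 = 1.1184.
DCL = DOL × DFL = 1.5094 × 1.1184 = 1.6881.

1.69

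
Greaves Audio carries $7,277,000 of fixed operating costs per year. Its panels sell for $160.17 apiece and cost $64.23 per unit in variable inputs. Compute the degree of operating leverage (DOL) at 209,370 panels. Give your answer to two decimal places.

1.57

Contribution at this volume is 209,370 × $95.94 = $20,086,957.80.
Operating income = contribution − fixed costs = $20,086,957.80 − $7,277,000 = $12,809,957.80.
Degree of operating leverage = $20,086,957.80 / $12,809,957.80 = 1.5681.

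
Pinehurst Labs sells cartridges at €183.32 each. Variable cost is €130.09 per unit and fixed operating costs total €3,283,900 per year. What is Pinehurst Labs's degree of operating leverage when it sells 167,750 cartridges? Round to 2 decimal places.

1.58

Contribution at this volume is 167,750 × €53.23 = €8,929,332.50.
EBIT = €8,929,332.50 − €3,283,900 = €5,645,432.50.
DOL = contribution ÷ EBIT = €8,929,332.50 ÷ €5,645,432.50 = 1.5817.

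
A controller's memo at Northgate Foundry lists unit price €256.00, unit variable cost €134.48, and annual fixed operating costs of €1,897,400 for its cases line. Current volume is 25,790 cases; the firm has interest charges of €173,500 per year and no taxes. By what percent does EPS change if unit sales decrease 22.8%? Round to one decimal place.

-67.2%

Contribution at this volume is 25,790 × €121.52 = €3,134,000.80.
Subtracting fixed costs: EBIT = €3,134,000.80 − €1,897,400 = €1,236,600.80.
Interest = €173,500.00, so EBIT − I = €1,063,100.80.
DCL = total CM / (EBIT − I) = €3,134,000.80 / €1,063,100.80 = 2.9480.
EPS therefore changes by 2.9480 × (-22.8%) = -67.2%.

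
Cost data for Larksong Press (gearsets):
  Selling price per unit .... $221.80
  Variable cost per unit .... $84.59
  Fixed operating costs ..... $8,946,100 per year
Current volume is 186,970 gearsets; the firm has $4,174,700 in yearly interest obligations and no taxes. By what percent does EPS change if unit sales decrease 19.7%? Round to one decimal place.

At 186,970 units, contribution = 186,970 × $137.21 = $25,654,153.70.
Operating income = contribution − fixed costs = $25,654,153.70 − $8,946,100 = $16,708,053.70.
After interest of $4,174,700.00, pre-tax earnings = $12,533,353.70.
Degree of combined leverage = contribution ÷ (EBIT − I) = $25,654,153.70 ÷ $12,533,353.70 = 2.0469.
EPS therefore changes by 2.0469 × (-19.7%) = -40.3%.

-40.3%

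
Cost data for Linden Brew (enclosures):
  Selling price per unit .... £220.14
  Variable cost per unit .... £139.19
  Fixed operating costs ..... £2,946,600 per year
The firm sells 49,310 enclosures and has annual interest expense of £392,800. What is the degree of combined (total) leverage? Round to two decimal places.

At 49,310 units, contribution = 49,310 × £80.95 = £3,991,644.50.
Operating income = contribution − fixed costs = £3,991,644.50 − £2,946,600 = £1,045,044.50. Interest = £392,800.00.
DOL = £3,991,644.50 ÷ £1,045,044.50 = 3.8196; DFL = £1,045,044.50 ÷ £652,244.50 = 1.6022.
DCL = DOL × DFL = 3.8196 × 1.6022 = 6.1198.

6.12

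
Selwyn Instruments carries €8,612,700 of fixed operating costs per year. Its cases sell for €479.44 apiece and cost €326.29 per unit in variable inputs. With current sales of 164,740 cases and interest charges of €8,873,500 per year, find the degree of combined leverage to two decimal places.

At 164,740 units, contribution = 164,740 × €153.15 = €25,229,931.00.
Operating income = contribution − fixed costs = €25,229,931.00 − €8,612,700 = €16,617,231.00. Interest = €8,873,500.00, so EBIT − I = €7,743,731.00.
DCL = contribution ÷ (EBIT − I) = €25,229,931.00 ÷ €7,743,731.00 = 3.2581.

3.26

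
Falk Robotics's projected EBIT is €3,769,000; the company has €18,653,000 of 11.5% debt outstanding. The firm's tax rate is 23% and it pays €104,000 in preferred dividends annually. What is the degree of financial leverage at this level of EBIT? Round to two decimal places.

Interest = €2,145,095.00.
Pre-tax preferred-dividend burden = €104,000 ÷ (1 − 0.23) = €135,064.94.
DFL = EBIT ÷ [EBIT − I − D_p/(1−t)] = €3,769,000 ÷ [€3,769,000 − €2,145,095.00 − €135,064.94] = €3,769,000 ÷ €1,488,840.06 = 2.5315.

2.53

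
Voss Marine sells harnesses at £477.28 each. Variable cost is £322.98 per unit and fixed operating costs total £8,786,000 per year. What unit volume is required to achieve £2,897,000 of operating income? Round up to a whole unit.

Unit CM = price − variable cost = £477.28 − £322.98 = £154.30.
Units = (FC + target) / CM = (£8,786,000 + £2,897,000) / £154.30 = 75,716.14, so 75,717 harnesses.

75,717 harnesses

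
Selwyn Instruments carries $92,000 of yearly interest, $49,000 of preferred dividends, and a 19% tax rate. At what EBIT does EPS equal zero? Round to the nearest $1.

Grossing the preferred dividend up to pre-tax terms: $49,000 / (1 − 0.19) = $60,493.83.
EPS = 0 when EBIT covers interest plus the pre-tax preferred burden: $92,000 + $60,493.83 = $152,493.83.

$152,494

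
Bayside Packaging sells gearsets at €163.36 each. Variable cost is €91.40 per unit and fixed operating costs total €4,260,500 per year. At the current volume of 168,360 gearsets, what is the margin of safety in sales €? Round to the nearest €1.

€17,831,315

Contribution margin per unit = €163.36 − €91.40 = €71.96. Break-even units = €4,260,500 ÷ €71.96 = 59,206.50; break-even revenue = 59,206.50 × €163.36 = €9,671,974.43.
Current sales = 168,360 × €163.36 = €27,503,289.60.
Margin of safety = €27,503,289.60 − €9,671,974.43 = €17,831,315.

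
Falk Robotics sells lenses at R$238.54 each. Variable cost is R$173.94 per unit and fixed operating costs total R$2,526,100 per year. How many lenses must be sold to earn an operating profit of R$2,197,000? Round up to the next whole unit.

73,114 lenses

Unit CM = price − variable cost = R$238.54 − R$173.94 = R$64.60.
Required volume = (fixed costs + target profit) ÷ CM = (R$2,526,100 + R$2,197,000) ÷ R$64.60 = 73,113.00, so 73,114 lenses.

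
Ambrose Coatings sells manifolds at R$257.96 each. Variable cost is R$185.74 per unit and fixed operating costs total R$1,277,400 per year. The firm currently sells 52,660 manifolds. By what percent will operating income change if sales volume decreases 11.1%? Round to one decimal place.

-16.7%

At 52,660 units, contribution = 52,660 × R$72.22 = R$3,803,105.20.
EBIT = R$3,803,105.20 − R$1,277,400 = R$2,525,705.20.
So DOL = total CM / EBIT = R$3,803,105.20 / R$2,525,705.20 = 1.5058.
Operating income changes by 1.5058 × -11.1% = -16.7%.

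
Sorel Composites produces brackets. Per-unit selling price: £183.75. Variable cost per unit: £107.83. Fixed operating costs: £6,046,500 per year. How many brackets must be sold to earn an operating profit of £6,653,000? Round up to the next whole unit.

Each unit contributes £183.75 − £107.83 = £75.92.
Units = (FC + target) / CM = (£6,046,500 + £6,653,000) / £75.92 = 167,274.76, so 167,275 brackets.

167,275 brackets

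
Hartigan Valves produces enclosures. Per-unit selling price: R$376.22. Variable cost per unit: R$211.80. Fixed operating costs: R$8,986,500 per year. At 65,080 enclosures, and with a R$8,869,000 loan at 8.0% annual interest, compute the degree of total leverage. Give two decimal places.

10.65

Contribution at this volume is 65,080 × R$164.42 = R$10,700,453.60.
EBIT = R$10,700,453.60 − R$8,986,500 = R$1,713,953.60. Interest = R$709,520.00.
DOL = R$10,700,453.60 ÷ R$1,713,953.60 = 6.2431; DFL = R$1,713,953.60 ÷ R$1,004,433.60 = 1.7064.
Combined leverage = 6.2431 × 1.7064 = 10.6532.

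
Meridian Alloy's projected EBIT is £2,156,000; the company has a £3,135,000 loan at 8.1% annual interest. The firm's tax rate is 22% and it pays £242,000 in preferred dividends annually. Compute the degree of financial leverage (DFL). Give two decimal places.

Interest = £253,935.00.
Preferred dividends grossed up pre-tax: £242,000 / (1 − 0.22) = £310,256.41.
DFL = EBIT ÷ [EBIT − I − D_p/(1−t)] = £2,156,000 ÷ [£2,156,000 − £253,935.00 − £310,256.41] = £2,156,000 ÷ £1,591,808.59 = 1.3544.

1.35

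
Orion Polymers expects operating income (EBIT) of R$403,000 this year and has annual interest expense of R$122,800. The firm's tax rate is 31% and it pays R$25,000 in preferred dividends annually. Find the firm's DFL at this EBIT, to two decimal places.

1.65

Annual interest charges come to R$122,800.00.
Pre-tax preferred-dividend burden = R$25,000 ÷ (1 − 0.31) = R$36,231.88.
DFL = EBIT ÷ [EBIT − I − D_p/(1−t)] = R$403,000 ÷ [R$403,000 − R$122,800.00 − R$36,231.88] = R$403,000 ÷ R$243,968.12 = 1.6519.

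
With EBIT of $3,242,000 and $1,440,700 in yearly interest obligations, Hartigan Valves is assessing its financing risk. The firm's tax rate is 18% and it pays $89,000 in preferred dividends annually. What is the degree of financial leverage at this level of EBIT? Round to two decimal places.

Interest = $1,440,700.00.
Preferred dividends grossed up pre-tax: $89,000 / (1 − 0.18) = $108,536.59.
DFL = EBIT ÷ [EBIT − I − D_p/(1−t)] = $3,242,000 ÷ [$3,242,000 − $1,440,700.00 − $108,536.59] = $3,242,000 ÷ $1,692,763.41 = 1.9152.

1.92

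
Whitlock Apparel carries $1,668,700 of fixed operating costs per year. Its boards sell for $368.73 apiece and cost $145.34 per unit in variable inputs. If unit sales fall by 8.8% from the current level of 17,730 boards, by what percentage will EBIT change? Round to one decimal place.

-15.2%

Total contribution margin = 17,730 × $223.39 = $3,960,704.70.
Operating income = contribution − fixed costs = $3,960,704.70 − $1,668,700 = $2,292,004.70.
DOL = contribution ÷ EBIT = $3,960,704.70 ÷ $2,292,004.70 = 1.7281.
%ΔEBIT = DOL × %ΔSales = 1.7281 × -8.8% = -15.2%.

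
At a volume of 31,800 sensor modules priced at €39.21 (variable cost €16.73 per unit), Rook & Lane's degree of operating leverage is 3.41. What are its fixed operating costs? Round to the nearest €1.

€505,226

Contribution at this volume is 31,800 × €22.48 = €714,864.00.
Since DOL = CM ÷ EBIT, EBIT = €714,864.00 ÷ 3.41 = €209,637.54.
Fixed costs = CM − EBIT = €714,864.00 − €209,637.54 = €505,226.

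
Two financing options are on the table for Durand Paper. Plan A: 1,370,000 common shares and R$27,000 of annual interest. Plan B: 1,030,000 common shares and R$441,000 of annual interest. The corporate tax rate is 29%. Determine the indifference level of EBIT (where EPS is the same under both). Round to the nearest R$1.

Set EPS_A = EPS_B: (EBIT − R$27,000)(1 − 0.29) ÷ 1,370,000 = (EBIT − R$441,000)(1 − 0.29) ÷ 1,030,000.
Cancelling (1 − t) and cross-multiplying: 1,030,000·(EBIT − 27,000) = 1,370,000·(EBIT − 441,000).
EBIT × (1,370,000 − 1,030,000) = 441,000 × 1,370,000 − 27,000 × 1,030,000 = 576,360,000,000, so EBIT = 576,360,000,000 ÷ 340,000 = 1,695,176.47.

R$1,695,176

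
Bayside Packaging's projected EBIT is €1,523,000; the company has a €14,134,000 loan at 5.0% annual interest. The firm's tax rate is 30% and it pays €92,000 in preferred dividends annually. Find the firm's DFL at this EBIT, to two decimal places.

Annual interest charges come to €706,700.00.
Preferred dividends grossed up pre-tax: €92,000 / (1 − 0.30) = €131,428.57.
DFL = EBIT ÷ [EBIT − I − D_p/(1−t)] = €1,523,000 ÷ [€1,523,000 − €706,700.00 − €131,428.57] = €1,523,000 ÷ €684,871.43 = 2.2238.

2.22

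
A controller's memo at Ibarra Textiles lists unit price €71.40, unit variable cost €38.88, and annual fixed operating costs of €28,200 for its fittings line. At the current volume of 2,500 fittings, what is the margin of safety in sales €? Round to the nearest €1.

€116,585

Unit CM = price − variable cost = €71.40 − €38.88 = €32.52. Break-even units = €28,200 ÷ €32.52 = 867.16; break-even revenue = 867.16 × €71.40 = €61,915.13.
Actual sales revenue = 2,500 × €71.40 = €178,500.00.
Margin of safety = €178,500.00 − €61,915.13 = €116,585.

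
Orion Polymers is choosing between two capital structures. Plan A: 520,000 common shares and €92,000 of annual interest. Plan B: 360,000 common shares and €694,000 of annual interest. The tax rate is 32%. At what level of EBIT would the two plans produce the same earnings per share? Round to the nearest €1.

€2,048,500

Set EPS_A = EPS_B: (EBIT − €92,000)(1 − 0.32) ÷ 520,000 = (EBIT − €694,000)(1 − 0.32) ÷ 360,000.
The (1 − t) factor cancels: (EBIT − 92,000) × 360,000 = (EBIT − 694,000) × 520,000.
EBIT × (520,000 − 360,000) = 694,000 × 520,000 − 92,000 × 360,000 = 327,760,000,000, so EBIT = 327,760,000,000 ÷ 160,000 = 2,048,500.00.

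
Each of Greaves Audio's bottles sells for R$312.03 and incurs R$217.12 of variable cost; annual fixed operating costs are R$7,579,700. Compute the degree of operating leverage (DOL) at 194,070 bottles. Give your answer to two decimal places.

Total contribution margin = 194,070 × R$94.91 = R$18,419,183.70.
Operating income = contribution − fixed costs = R$18,419,183.70 − R$7,579,700 = R$10,839,483.70.
Degree of operating leverage = R$18,419,183.70 / R$10,839,483.70 = 1.6993.

1.70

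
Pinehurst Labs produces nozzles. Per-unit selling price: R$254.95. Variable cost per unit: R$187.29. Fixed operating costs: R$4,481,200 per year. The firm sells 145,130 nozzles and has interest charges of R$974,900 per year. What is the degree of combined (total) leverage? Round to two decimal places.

Contribution at this volume is 145,130 × R$67.66 = R$9,819,495.80.
EBIT = R$9,819,495.80 − R$4,481,200 = R$5,338,295.80. Interest = R$974,900.00, so EBIT − I = R$4,363,395.80.
Degree of total leverage = total CM / (EBIT − interest) = R$9,819,495.80 / R$4,363,395.80 = 2.2504.

2.25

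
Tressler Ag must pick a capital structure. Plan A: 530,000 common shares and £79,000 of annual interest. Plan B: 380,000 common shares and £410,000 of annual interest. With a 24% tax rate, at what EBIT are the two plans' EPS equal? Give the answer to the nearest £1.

At indifference, (EBIT − 79,000)(1 − t)/530,000 = (EBIT − 410,000)(1 − t)/380,000.
The (1 − t) factor cancels: (EBIT − 79,000) × 380,000 = (EBIT − 410,000) × 530,000.
Solving, EBIT = (410,000·530,000 − 79,000·380,000) / (530,000 − 380,000) = 187,280,000,000 / 150,000 = 1,248,533.33.

£1,248,533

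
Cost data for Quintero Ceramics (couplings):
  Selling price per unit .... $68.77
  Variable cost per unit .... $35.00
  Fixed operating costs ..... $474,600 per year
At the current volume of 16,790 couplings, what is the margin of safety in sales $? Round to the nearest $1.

Contribution margin per unit = $68.77 − $35.00 = $33.77. Break-even units = $474,600 ÷ $33.77 = 14,053.89; break-even revenue = 14,053.89 × $68.77 = $966,486.29.
Current sales = 16,790 × $68.77 = $1,154,648.30.
Margin of safety = $1,154,648.30 − $966,486.29 = $188,162.

$188,162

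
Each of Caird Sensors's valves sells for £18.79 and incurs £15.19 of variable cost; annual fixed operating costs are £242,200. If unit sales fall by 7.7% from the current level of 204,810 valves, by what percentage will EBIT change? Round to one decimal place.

At 204,810 units, contribution = 204,810 × £3.60 = £737,316.00.
Subtracting fixed costs: EBIT = £737,316.00 − £242,200 = £495,116.00.
DOL = contribution ÷ EBIT = £737,316.00 ÷ £495,116.00 = 1.4892.
So EBIT moves 1.4892 × (-7.7%) = -11.5%.

-11.5%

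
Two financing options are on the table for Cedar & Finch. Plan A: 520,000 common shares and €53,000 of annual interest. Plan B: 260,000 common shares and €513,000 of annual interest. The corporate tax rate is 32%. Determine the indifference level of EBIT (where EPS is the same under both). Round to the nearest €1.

Set EPS_A = EPS_B: (EBIT − €53,000)(1 − 0.32) ÷ 520,000 = (EBIT − €513,000)(1 − 0.32) ÷ 260,000.
The (1 − t) factor cancels: (EBIT − 53,000) × 260,000 = (EBIT − 513,000) × 520,000.
EBIT × (520,000 − 260,000) = 513,000 × 520,000 − 53,000 × 260,000 = 252,980,000,000, so EBIT = 252,980,000,000 ÷ 260,000 = 973,000.00.

€973,000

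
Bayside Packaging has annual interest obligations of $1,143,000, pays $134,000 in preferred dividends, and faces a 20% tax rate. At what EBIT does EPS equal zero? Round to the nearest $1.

$1,310,500

Preferred dividends are paid after tax, so their pre-tax equivalent is $134,000 ÷ (1 − 0.20) = $167,500.00.
EPS = 0 when EBIT covers interest plus the pre-tax preferred burden: $1,143,000 + $167,500.00 = $1,310,500.00.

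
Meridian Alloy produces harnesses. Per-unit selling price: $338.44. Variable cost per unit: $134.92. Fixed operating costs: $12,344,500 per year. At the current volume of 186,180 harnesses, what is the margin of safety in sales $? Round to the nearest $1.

$42,482,690

Contribution margin per unit = $338.44 − $134.92 = $203.52. Break-even units = $12,344,500 ÷ $203.52 = 60,654.97; break-even revenue = 60,654.97 × $338.44 = $20,528,068.89.
Actual sales revenue = 186,180 × $338.44 = $63,010,759.20.
Margin of safety = $63,010,759.20 − $20,528,068.89 = $42,482,690.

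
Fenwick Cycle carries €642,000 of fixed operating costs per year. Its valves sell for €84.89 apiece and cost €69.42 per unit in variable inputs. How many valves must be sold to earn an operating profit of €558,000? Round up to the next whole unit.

Unit CM = price − variable cost = €84.89 − €69.42 = €15.47.
Required volume = (fixed costs + target profit) ÷ CM = (€642,000 + €558,000) ÷ €15.47 = 77,569.49, so 77,570 valves.

77,570 valves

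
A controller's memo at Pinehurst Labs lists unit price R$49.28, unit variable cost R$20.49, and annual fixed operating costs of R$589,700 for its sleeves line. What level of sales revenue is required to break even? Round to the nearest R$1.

R$1,009,393

Contribution margin per unit = R$49.28 − R$20.49 = R$28.79, a CM ratio of R$28.79 ÷ R$49.28 = 0.5842.
Break-even sales = FC ÷ CM ratio = R$589,700 × R$49.28 / R$28.79 = R$1,009,393.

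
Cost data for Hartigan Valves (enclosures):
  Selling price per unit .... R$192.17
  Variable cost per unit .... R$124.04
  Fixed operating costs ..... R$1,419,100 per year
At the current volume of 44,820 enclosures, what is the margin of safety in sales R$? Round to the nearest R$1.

Each unit contributes R$192.17 − R$124.04 = R$68.13. Break-even units = R$1,419,100 ÷ R$68.13 = 20,829.30; break-even revenue = 20,829.30 × R$192.17 = R$4,002,765.99.
Current sales = 44,820 × R$192.17 = R$8,613,059.40.
Margin of safety = R$8,613,059.40 − R$4,002,765.99 = R$4,610,293.

R$4,610,293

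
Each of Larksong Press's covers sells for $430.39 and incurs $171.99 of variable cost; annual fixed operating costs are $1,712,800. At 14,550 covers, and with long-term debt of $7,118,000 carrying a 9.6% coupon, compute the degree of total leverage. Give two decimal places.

2.76

Contribution at this volume is 14,550 × $258.40 = $3,759,720.00.
Operating income = contribution − fixed costs = $3,759,720.00 − $1,712,800 = $2,046,920.00. Interest = $683,328.00.
DOL = $3,759,720.00 ÷ $2,046,920.00 = 1.8368; DFL = $2,046,920.00 ÷ $1,363,592.00 = 1.5011.
Combined leverage = 1.8368 × 1.5011 = 2.7572.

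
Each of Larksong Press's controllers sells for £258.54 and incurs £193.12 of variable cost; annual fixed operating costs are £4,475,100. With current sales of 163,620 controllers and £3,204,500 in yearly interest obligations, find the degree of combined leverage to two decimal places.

3.54

Contribution at this volume is 163,620 × £65.42 = £10,704,020.40.
Operating income = contribution − fixed costs = £10,704,020.40 − £4,475,100 = £6,228,920.40. Interest = £3,204,500.00.
DOL = £10,704,020.40 ÷ £6,228,920.40 = 1.7184; DFL = £6,228,920.40 ÷ £3,024,420.40 = 2.0595.
DCL = DOL × DFL = 1.7184 × 2.0595 = 3.5390.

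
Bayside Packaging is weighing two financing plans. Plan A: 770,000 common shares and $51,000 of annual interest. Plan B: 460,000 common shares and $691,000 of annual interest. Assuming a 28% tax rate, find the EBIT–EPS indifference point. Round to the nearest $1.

At indifference, (EBIT − 51,000)(1 − t)/770,000 = (EBIT − 691,000)(1 − t)/460,000.
The (1 − t) factor cancels: (EBIT − 51,000) × 460,000 = (EBIT − 691,000) × 770,000.
EBIT × (770,000 − 460,000) = 691,000 × 770,000 − 51,000 × 460,000 = 508,610,000,000, so EBIT = 508,610,000,000 ÷ 310,000 = 1,640,677.42.

$1,640,677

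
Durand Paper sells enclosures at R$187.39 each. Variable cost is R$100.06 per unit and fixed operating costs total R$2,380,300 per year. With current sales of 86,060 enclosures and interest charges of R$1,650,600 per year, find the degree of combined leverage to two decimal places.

Contribution at this volume is 86,060 × R$87.33 = R$7,515,619.80.
EBIT = R$7,515,619.80 − R$2,380,300 = R$5,135,319.80. Interest = R$1,650,600.00.
DOL = R$7,515,619.80 ÷ R$5,135,319.80 = 1.4635; DFL = R$5,135,319.80 ÷ R$3,484,719.80 = 1.4737.
Combined leverage = 1.4635 × 1.4737 = 2.1568.

2.16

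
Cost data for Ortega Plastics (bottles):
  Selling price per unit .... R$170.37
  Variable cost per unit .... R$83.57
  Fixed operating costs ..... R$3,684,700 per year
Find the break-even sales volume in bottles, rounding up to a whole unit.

42,451 bottles

Unit CM = price − variable cost = R$170.37 − R$83.57 = R$86.80.
Units to break even: R$3,684,700 ÷ R$86.80 = 42,450.46, rounded up to 42,451.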